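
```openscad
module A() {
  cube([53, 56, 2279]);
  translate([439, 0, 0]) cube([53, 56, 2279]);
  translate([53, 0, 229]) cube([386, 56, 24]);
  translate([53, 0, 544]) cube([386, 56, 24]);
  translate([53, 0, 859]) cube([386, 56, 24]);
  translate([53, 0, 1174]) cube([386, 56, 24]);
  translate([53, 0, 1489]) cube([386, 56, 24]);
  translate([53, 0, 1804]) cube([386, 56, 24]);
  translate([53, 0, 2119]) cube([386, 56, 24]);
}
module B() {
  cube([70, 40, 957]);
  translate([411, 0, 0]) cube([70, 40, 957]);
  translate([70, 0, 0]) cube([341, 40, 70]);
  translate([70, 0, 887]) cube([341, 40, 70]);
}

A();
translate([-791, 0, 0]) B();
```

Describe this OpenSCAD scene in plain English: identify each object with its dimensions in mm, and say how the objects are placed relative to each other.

A is a wooden ladder with two side rails of 53×56 mm section and 2279 mm height, set 492 mm apart overall. Between them run 7 rectangular rungs (56 mm deep, 24 mm thick), front faces flush with the rails' −y face. The bottom of the first rung is 229 mm above the floor and each subsequent rung is 315 mm higher than the one below.

B is a rectangular picture frame lying in the x–z plane (depth along y). The opening is 341 mm wide (x) by 817 mm tall (z), surrounded by a border 70 mm wide on all four sides. The frame is 40 mm deep and is made of two full-height vertical stiles with two horizontal rails fitted between them.

The picture frame is on the floor beside the ladder on its −x side.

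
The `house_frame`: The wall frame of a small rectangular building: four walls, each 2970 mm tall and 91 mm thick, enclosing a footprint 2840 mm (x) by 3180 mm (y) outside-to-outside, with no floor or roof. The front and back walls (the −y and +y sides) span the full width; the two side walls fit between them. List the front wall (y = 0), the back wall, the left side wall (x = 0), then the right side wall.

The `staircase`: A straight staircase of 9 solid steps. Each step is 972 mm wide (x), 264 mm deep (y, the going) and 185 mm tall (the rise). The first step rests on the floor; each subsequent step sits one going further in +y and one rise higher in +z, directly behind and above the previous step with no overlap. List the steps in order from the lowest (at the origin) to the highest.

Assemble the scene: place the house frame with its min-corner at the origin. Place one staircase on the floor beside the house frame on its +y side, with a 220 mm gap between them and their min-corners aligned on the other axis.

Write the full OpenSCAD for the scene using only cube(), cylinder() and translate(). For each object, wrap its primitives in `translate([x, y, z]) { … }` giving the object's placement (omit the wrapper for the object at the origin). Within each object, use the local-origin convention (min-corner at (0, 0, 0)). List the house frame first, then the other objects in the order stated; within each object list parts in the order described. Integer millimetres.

cube([2840, 91, 2970]);
translate([0, 3089, 0]) cube([2840, 91, 2970]);
translate([0, 91, 0]) cube([91, 2998, 2970]);
translate([2749, 91, 0]) cube([91, 2998, 2970]);
translate([0, 3400, 0]) {
  cube([972, 264, 185]);
  translate([0, 264, 185]) cube([972, 264, 185]);
  translate([0, 528, 370]) cube([972, 264, 185]);
  translate([0, 792, 555]) cube([972, 264, 185]);
  translate([0, 1056, 740]) cube([972, 264, 185]);
  translate([0, 1320, 925]) cube([972, 264, 185]);
  translate([0, 1584, 1110]) cube([972, 264, 185]);
  translate([0, 1848, 1295]) cube([972, 264, 185]);
  translate([0, 2112, 1480]) cube([972, 264, 185]);
}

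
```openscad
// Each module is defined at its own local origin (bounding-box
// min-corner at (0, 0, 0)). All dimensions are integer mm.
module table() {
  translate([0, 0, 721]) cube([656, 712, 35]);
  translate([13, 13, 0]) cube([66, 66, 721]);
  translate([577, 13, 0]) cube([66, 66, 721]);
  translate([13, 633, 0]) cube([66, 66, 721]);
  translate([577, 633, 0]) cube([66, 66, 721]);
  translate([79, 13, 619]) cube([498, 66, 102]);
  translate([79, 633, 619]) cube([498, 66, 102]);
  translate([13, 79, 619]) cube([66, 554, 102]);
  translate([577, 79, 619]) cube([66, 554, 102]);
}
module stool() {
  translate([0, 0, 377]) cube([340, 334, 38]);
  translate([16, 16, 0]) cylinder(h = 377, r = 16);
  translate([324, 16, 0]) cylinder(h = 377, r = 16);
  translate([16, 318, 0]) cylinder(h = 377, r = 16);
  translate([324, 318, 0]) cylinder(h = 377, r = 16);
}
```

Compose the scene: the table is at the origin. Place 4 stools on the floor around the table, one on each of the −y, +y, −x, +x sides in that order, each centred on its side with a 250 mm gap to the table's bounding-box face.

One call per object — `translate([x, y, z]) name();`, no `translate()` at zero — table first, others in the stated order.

table();
translate([158, -584, 0]) stool();
translate([158, 962, 0]) stool();
translate([-590, 189, 0]) stool();
translate([906, 189, 0]) stool();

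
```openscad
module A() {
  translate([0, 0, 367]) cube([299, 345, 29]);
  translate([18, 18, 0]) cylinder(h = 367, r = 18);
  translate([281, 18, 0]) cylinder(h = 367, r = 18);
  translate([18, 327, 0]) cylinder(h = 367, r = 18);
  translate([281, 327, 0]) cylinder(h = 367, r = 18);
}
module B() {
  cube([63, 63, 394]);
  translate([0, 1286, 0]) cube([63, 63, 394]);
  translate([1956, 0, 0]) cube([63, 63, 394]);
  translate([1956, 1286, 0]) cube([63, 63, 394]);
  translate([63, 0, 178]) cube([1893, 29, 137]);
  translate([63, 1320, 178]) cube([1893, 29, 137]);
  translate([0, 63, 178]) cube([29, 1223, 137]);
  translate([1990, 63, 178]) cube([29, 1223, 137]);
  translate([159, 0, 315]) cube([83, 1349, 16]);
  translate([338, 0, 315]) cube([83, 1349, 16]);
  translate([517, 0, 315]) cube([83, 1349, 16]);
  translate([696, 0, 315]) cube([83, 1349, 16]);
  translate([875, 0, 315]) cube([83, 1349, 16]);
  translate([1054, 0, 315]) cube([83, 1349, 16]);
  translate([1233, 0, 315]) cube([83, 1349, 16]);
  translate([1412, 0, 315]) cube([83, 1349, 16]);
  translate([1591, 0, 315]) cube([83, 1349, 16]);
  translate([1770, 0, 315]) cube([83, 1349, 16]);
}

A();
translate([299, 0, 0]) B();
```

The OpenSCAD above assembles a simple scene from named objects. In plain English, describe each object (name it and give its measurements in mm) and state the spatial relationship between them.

A is a simple wooden stool: a rectangular seat 299 mm (x) by 345 mm (y), 29 mm thick, top face at z = 396 mm, on four round legs, each 36 mm in diameter. The legs rest on z = 0, each leg's axis is inset half a diameter from the nearest pair of seat edges (so the leg's bounding box is flush with the corner).

B is a bed frame 2019 mm long (x) by 1349 mm wide (y). Four 63×63 mm corner posts, 394 mm tall, at the corners of the footprint. Four rails of 29 mm thickness and 137 mm height run between adjacent posts with their undersides at z = 178 mm, their outer faces flush with the outside of the frame (the two x-running rails run between the posts' inner faces; the two y-running rails run between the posts' inner faces). 10 slats, each 83 mm wide (x) and 16 mm thick, lie across the top of the two x-running rails, running the full 1349 mm width of the frame in y; the slats are evenly spaced along x between the inner faces of the end posts with equal gaps (rounded down to the nearest mm) at the −x end and between each pair — any rounding remainder accumulates at the +x end.

The bed frame is against the stool's +x side, with their −y faces flush.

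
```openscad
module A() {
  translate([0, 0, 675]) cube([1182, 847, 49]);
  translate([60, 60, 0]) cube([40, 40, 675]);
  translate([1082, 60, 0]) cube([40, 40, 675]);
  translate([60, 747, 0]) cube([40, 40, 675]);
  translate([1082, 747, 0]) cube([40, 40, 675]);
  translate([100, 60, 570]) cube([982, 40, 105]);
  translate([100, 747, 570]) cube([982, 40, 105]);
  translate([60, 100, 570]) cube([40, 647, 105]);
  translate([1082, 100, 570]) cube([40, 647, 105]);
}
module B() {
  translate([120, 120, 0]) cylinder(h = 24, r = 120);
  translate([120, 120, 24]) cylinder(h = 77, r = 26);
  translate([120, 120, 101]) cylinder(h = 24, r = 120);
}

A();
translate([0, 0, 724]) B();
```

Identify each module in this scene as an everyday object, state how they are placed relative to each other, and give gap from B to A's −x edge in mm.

A is a table. B is a spool. The spool is on top of the table. The gap from the spool to the table's −x edge is 0 mm.

The spool's min-x is at 0; the table's min-x is 0; gap = 0 mm.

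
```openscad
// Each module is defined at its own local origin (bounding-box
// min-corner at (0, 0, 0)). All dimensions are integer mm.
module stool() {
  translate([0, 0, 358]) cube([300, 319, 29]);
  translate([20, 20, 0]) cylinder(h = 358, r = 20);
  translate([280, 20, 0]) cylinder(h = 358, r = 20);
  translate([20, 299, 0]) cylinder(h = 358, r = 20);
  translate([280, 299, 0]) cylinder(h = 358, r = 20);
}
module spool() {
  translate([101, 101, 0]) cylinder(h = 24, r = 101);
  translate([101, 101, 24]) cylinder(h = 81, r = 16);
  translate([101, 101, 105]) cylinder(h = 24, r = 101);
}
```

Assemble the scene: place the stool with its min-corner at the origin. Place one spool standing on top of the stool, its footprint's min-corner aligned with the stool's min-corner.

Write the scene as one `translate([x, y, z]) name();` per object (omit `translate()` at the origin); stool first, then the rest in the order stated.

stool();
translate([0, 0, 387]) spool();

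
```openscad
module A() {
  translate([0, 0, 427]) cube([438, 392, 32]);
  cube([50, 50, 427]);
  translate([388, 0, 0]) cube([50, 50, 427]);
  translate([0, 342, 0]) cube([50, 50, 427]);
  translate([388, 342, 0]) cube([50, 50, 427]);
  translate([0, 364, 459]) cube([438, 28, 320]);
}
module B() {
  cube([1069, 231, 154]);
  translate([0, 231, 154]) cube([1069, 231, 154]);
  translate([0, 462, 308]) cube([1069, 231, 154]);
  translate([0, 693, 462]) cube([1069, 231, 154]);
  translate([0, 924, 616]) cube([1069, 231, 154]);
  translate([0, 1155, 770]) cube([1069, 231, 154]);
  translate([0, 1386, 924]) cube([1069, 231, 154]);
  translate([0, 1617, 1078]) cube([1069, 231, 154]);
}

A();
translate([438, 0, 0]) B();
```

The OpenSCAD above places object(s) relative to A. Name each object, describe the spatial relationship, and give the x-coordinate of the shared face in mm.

The chair's +x face and the staircase's −x face are both at x = 438 mm.

A is a chair. B is a staircase. The staircase is against the chair's +x side, with their −y faces flush. The x-coordinate of the shared face is 438 mm.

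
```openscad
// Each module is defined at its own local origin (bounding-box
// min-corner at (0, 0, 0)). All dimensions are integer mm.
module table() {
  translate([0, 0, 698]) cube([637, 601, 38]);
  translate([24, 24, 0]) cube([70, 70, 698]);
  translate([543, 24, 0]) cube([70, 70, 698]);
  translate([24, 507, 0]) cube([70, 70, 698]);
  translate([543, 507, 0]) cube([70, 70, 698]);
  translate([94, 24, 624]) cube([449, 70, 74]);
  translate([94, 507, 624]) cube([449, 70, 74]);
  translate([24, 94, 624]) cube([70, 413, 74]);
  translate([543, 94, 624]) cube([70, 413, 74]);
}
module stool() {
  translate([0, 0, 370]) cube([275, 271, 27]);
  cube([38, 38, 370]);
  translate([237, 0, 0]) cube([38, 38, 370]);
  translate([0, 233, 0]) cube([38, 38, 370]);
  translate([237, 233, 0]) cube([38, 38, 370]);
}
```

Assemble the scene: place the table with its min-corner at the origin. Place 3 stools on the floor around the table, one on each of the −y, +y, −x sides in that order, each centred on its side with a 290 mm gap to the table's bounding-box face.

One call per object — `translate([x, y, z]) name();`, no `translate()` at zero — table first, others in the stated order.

table();
translate([181, -561, 0]) stool();
translate([181, 891, 0]) stool();
translate([-565, 165, 0]) stool();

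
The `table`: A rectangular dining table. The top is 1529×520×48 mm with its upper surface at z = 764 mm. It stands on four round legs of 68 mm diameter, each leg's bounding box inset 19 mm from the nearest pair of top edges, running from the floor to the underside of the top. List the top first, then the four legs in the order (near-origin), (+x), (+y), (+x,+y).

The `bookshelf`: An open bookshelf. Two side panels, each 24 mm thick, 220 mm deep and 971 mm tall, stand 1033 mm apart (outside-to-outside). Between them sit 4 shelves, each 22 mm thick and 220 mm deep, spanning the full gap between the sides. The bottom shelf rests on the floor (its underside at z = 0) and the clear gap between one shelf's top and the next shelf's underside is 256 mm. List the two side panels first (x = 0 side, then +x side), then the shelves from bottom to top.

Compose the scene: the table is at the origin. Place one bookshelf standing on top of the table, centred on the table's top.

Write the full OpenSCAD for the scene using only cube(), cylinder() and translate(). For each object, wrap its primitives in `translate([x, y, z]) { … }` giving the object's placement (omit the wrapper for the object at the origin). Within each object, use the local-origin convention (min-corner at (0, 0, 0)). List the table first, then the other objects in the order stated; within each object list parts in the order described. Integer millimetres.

translate([0, 0, 716]) cube([1529, 520, 48]);
translate([53, 53, 0]) cylinder(h = 716, r = 34);
translate([1476, 53, 0]) cylinder(h = 716, r = 34);
translate([53, 467, 0]) cylinder(h = 716, r = 34);
translate([1476, 467, 0]) cylinder(h = 716, r = 34);
translate([248, 150, 764]) {
  cube([24, 220, 971]);
  translate([1009, 0, 0]) cube([24, 220, 971]);
  translate([24, 0, 0]) cube([985, 220, 22]);
  translate([24, 0, 278]) cube([985, 220, 22]);
  translate([24, 0, 556]) cube([985, 220, 22]);
  translate([24, 0, 834]) cube([985, 220, 22]);
}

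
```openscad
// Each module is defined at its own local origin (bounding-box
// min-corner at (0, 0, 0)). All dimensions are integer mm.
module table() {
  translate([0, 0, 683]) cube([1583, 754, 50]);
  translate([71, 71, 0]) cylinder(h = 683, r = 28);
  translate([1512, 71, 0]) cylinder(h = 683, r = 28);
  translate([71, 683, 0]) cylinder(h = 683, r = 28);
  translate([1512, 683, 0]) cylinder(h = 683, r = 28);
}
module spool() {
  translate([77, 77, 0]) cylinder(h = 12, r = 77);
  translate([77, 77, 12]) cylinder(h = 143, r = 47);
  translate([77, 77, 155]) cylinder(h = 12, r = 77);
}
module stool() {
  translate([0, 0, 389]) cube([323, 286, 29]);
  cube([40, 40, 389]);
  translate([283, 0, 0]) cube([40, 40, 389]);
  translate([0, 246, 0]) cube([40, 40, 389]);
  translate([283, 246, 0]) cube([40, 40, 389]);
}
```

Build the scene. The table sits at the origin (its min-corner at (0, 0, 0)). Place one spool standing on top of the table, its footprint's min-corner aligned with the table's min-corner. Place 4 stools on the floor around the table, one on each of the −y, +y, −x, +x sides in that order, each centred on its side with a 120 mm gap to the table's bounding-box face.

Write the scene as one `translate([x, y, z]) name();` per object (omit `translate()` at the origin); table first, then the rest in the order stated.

table();
translate([0, 0, 733]) spool();
translate([630, -406, 0]) stool();
translate([630, 874, 0]) stool();
translate([-443, 234, 0]) stool();
translate([1703, 234, 0]) stool();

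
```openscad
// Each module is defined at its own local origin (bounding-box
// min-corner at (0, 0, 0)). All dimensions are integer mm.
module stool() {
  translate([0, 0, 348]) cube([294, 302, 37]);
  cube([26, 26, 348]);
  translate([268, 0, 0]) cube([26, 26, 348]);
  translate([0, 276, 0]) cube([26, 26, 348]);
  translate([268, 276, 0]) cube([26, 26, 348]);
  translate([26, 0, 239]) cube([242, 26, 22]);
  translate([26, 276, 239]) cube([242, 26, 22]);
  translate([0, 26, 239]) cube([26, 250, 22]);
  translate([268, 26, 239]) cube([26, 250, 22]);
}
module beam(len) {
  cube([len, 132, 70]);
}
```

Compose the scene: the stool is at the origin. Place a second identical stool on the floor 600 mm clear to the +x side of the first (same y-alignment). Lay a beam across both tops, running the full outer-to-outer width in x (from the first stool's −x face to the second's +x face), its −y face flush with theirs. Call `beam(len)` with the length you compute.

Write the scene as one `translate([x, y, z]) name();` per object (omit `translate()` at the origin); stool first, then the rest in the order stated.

stool();
translate([894, 0, 0]) stool();
translate([0, 0, 385]) beam(1188);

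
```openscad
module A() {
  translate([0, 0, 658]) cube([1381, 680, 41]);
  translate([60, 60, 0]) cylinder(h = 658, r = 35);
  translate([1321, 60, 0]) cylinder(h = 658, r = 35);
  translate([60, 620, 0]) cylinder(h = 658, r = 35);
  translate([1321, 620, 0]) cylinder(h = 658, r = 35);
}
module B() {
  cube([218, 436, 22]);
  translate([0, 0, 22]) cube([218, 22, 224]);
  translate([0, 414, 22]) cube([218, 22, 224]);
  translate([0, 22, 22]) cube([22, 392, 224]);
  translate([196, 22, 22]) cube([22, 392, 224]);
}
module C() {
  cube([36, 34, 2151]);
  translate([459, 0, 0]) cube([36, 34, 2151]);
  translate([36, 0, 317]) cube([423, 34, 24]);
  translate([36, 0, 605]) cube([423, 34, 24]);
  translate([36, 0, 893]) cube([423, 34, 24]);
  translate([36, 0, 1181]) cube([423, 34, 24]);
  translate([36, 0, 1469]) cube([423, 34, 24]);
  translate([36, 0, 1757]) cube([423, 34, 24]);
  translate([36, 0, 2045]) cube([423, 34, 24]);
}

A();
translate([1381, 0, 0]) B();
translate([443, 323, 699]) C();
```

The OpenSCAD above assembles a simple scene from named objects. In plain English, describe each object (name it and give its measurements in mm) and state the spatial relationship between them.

A is a table: top 1381 mm (x) × 680 mm (y), 41 mm thick, upper face at z = 699 mm, on four round legs of 70 mm diameter, each leg's bounding box inset 25 mm from the nearest pair of top edges, running from z = 0 to the bottom of the top.

B is an open storage box with external size 218×436×246 mm and wall thickness 22 mm (the base is also 22 mm thick). The base covers the whole footprint; the four walls stand on the base, with the y-facing walls full-width and the x-facing walls fitting between their inner faces.

C is a wooden ladder with two side rails of 36×34 mm section and 2151 mm height, set 495 mm apart overall. Between them run 7 rectangular rungs (34 mm deep, 24 mm thick), front faces flush with the rails' −y face. The bottom of the first rung is 317 mm above the floor and each subsequent rung is 288 mm higher than the one below.

The open box is against the table's +x side, with their −y faces flush. The ladder is on top of the table, centred.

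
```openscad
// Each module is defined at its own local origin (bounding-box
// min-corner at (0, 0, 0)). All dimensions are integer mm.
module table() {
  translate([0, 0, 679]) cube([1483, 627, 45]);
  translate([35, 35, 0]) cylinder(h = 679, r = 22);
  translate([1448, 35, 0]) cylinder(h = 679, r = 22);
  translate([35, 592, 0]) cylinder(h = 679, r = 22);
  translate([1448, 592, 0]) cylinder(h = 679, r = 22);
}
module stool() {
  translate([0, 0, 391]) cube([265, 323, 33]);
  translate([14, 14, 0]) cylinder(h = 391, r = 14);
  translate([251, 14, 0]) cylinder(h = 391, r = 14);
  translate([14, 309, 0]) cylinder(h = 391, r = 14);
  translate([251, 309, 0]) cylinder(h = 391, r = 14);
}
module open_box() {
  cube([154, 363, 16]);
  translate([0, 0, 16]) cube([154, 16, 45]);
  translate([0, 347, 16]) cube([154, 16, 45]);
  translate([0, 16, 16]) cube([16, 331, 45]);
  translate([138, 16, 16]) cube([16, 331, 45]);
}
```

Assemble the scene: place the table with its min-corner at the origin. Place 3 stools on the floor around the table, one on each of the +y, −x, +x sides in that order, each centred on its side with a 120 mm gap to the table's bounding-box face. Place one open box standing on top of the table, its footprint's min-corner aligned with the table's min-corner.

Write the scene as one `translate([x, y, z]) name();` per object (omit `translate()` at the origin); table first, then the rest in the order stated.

table();
translate([609, 747, 0]) stool();
translate([-385, 152, 0]) stool();
translate([1603, 152, 0]) stool();
translate([0, 0, 724]) open_box();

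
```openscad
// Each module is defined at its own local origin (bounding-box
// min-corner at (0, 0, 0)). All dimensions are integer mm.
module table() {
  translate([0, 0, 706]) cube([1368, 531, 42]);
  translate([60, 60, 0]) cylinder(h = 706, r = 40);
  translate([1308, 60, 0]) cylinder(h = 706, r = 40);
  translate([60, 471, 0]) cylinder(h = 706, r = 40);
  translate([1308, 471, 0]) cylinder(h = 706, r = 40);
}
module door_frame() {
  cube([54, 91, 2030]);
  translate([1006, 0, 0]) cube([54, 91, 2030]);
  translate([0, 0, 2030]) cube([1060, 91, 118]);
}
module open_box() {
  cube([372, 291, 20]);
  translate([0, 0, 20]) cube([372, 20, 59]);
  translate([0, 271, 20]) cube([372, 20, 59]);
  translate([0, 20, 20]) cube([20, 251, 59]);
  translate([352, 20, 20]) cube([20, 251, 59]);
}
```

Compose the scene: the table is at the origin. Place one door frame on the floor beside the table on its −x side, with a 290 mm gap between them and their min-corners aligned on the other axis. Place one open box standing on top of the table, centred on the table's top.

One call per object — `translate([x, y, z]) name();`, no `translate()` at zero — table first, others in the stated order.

table();
translate([-1350, 0, 0]) door_frame();
translate([498, 120, 748]) open_box();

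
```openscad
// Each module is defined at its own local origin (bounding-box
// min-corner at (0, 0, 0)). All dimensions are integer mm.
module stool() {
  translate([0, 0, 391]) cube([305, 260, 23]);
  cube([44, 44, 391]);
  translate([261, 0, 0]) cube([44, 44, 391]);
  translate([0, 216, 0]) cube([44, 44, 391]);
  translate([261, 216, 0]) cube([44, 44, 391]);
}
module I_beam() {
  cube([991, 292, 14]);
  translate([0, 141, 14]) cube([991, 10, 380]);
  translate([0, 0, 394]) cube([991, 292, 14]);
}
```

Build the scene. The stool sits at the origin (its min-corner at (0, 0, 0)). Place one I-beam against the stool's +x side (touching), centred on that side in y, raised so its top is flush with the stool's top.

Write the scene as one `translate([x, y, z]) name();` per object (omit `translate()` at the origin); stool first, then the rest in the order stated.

stool();
translate([305, -16, 6]) I_beam();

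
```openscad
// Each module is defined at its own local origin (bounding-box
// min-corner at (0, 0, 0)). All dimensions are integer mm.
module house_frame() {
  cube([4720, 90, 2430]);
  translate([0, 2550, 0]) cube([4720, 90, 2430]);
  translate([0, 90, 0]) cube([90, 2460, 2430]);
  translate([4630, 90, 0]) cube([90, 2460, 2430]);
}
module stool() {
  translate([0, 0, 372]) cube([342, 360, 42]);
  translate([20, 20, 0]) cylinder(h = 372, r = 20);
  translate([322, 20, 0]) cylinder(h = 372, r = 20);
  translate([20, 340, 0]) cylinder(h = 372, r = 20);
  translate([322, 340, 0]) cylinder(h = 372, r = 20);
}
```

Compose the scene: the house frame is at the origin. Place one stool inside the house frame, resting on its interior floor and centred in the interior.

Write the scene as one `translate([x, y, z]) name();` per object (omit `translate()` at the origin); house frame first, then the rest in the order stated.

house_frame();
translate([2189, 1140, 0]) stool();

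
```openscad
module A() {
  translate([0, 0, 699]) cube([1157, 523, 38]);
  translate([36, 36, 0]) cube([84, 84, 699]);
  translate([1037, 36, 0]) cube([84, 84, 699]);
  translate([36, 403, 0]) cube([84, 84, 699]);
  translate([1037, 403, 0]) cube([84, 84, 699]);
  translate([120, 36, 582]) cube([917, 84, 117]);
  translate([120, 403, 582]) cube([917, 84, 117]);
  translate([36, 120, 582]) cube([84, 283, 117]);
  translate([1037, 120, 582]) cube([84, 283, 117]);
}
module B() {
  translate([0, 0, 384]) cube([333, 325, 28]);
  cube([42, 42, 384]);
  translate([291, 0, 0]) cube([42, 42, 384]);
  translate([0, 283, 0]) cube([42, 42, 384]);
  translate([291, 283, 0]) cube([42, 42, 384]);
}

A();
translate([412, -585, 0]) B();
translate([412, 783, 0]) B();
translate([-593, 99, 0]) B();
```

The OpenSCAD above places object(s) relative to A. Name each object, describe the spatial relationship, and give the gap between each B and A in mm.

Each stool's nearest face is 260 mm from the table's bounding box.

A is a table. B is a stool. Three stools sit around the table at the −y, +y, −x sides. The gap between each stool and the table is 260 mm.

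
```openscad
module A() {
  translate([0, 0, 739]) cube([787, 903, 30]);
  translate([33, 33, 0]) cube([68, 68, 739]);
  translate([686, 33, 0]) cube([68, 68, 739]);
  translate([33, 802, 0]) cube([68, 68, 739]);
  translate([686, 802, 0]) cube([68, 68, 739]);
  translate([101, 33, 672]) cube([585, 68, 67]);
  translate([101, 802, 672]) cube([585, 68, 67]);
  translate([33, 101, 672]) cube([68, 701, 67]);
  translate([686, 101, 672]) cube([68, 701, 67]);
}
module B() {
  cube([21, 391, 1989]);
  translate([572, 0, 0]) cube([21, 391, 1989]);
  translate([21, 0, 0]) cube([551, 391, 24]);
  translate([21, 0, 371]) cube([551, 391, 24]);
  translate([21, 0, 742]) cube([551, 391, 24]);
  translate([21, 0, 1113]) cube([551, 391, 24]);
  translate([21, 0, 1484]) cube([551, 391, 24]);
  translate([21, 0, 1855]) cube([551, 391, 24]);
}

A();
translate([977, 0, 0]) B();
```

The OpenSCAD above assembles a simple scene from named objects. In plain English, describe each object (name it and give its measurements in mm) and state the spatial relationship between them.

A is a rectangular dining table. The top is 787×903×30 mm with its upper surface at z = 769 mm. It stands on four 68×68 mm square legs, each inset 33 mm from the nearest pair of top edges, running from the floor to the underside of the top. Four apron rails, 68 mm thick and 67 mm tall, run between adjacent legs with their top edges flush with the underside of the top and their outer faces flush with the legs' outer faces.

B is a bookshelf 593 mm wide overall, 391 mm deep and 1989 mm tall. The two sides are 21 mm thick vertical panels. 6 horizontal shelves of 24 mm thickness span between the inner faces of the sides; the lowest shelf sits on the floor and shelves are stacked with a clear vertical gap of 347 mm between each pair.

The bookshelf is on the floor beside the table on its +x side.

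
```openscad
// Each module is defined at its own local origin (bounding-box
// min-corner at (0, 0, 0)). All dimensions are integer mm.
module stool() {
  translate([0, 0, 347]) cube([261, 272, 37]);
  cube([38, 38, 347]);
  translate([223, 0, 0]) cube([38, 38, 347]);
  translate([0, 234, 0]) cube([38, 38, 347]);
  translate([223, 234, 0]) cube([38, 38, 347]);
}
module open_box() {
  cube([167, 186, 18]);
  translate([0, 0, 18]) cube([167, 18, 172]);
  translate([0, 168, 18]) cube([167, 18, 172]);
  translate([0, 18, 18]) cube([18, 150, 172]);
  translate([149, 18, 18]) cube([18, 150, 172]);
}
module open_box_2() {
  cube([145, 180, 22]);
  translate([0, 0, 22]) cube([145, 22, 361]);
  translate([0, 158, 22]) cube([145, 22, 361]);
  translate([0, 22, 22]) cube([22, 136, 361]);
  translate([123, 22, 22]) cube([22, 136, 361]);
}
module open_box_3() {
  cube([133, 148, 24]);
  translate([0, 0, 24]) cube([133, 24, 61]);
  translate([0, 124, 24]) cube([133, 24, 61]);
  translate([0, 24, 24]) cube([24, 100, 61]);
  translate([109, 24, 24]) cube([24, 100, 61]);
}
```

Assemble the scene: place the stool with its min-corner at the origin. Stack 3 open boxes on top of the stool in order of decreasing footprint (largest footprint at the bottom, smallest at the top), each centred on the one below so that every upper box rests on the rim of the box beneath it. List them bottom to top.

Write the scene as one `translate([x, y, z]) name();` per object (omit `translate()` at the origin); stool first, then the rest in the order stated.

stool();
translate([47, 43, 384]) open_box();
translate([58, 46, 574]) open_box_2();
translate([64, 62, 957]) open_box_3();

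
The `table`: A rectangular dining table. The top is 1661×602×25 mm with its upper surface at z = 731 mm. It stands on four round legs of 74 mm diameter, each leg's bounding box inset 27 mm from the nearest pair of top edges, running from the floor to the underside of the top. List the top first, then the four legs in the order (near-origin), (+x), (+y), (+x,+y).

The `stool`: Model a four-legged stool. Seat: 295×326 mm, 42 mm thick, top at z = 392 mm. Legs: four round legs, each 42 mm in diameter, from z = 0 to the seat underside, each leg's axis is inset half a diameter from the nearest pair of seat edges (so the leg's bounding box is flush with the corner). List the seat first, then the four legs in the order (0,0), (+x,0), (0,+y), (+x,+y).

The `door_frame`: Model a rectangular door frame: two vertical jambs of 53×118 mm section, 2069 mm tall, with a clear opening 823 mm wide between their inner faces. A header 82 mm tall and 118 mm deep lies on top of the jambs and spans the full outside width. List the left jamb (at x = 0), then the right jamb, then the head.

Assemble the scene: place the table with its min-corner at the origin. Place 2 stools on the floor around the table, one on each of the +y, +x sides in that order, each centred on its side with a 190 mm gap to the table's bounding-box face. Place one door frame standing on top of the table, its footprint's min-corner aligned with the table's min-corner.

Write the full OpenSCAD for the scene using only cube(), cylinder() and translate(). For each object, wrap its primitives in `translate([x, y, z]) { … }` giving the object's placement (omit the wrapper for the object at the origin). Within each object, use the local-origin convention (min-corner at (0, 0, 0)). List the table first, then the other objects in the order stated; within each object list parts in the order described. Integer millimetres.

translate([0, 0, 706]) cube([1661, 602, 25]);
translate([64, 64, 0]) cylinder(h = 706, r = 37);
translate([1597, 64, 0]) cylinder(h = 706, r = 37);
translate([64, 538, 0]) cylinder(h = 706, r = 37);
translate([1597, 538, 0]) cylinder(h = 706, r = 37);
translate([683, 792, 0]) {
  translate([0, 0, 350]) cube([295, 326, 42]);
  translate([21, 21, 0]) cylinder(h = 350, r = 21);
  translate([274, 21, 0]) cylinder(h = 350, r = 21);
  translate([21, 305, 0]) cylinder(h = 350, r = 21);
  translate([274, 305, 0]) cylinder(h = 350, r = 21);
}
translate([1851, 138, 0]) {
  translate([0, 0, 350]) cube([295, 326, 42]);
  translate([21, 21, 0]) cylinder(h = 350, r = 21);
  translate([274, 21, 0]) cylinder(h = 350, r = 21);
  translate([21, 305, 0]) cylinder(h = 350, r = 21);
  translate([274, 305, 0]) cylinder(h = 350, r = 21);
}
translate([0, 0, 731]) {
  cube([53, 118, 2069]);
  translate([876, 0, 0]) cube([53, 118, 2069]);
  translate([0, 0, 2069]) cube([929, 118, 82]);
}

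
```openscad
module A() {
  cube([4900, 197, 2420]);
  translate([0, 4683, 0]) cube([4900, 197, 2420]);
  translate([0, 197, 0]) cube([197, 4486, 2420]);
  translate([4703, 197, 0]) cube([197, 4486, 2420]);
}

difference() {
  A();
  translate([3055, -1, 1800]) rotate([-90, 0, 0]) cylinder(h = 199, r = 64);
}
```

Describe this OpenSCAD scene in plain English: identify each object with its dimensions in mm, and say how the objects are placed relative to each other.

A is a box-shaped house frame (walls only): outside footprint 4900×4880 mm, wall height 2420 mm, wall thickness 197 mm. The two y-facing walls run the full x-width; the two x-facing walls fit between the inner faces of the y-facing walls.

The house frame has a circular hole of radius 64 mm through its front wall, centred at (x = 3055, z = 1800).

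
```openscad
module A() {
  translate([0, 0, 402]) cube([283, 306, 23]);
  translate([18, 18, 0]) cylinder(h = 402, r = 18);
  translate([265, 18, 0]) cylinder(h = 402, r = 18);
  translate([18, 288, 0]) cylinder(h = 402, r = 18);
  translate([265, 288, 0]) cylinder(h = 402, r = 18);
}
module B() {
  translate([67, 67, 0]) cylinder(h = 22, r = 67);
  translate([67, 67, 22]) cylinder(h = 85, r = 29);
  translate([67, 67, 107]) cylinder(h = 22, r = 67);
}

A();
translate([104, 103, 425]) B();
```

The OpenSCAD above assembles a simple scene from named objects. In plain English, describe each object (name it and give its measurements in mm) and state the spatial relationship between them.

A is a four-legged stool. The seat is 283×306 mm, 23 mm thick, top at z = 425 mm. It stands on four round legs, each 36 mm in diameter, from z = 0 to the seat underside, each leg's axis is inset half a diameter from the nearest pair of seat edges (so the leg's bounding box is flush with the corner).

B is a spool: two coaxial disc flanges of radius 67 mm and thickness 22 mm, joined by a core cylinder of radius 29 mm and height 85 mm. The lower flange rests on z = 0 and the three cylinders share a vertical axis.

The spool is on top of the stool.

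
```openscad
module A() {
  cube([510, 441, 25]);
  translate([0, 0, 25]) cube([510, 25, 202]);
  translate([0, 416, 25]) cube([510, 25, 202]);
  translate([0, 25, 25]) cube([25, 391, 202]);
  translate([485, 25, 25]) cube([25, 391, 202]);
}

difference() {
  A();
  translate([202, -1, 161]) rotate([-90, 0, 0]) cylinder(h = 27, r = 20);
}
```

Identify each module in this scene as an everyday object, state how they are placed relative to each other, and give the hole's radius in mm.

A is an open box. The open box has a circular hole through its front wall. The hole's radius is 20 mm.

The subtracted cylinder has r = 20 mm.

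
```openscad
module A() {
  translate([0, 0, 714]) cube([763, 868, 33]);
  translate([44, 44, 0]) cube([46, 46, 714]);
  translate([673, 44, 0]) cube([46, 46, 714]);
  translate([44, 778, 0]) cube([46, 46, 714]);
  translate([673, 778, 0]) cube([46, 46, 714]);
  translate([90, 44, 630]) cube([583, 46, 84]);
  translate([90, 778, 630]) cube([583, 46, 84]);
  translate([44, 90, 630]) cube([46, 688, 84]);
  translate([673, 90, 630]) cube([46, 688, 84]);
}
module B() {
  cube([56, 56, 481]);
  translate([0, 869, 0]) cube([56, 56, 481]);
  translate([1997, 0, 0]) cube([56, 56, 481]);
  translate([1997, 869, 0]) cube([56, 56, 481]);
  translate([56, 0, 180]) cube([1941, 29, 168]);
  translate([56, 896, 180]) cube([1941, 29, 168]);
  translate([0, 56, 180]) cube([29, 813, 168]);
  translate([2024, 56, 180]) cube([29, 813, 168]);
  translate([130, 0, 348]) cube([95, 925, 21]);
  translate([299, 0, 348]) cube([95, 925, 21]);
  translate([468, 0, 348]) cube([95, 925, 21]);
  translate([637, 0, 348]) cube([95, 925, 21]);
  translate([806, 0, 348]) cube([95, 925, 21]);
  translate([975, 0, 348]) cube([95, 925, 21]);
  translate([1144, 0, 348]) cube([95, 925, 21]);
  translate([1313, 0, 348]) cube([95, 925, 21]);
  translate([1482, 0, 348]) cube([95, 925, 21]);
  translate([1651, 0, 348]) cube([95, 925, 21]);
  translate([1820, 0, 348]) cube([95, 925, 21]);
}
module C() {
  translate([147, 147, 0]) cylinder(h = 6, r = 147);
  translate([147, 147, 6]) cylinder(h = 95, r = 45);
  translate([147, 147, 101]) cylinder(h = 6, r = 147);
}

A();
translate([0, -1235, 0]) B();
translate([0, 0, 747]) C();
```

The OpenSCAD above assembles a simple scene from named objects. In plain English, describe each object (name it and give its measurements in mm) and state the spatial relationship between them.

A is a rectangular dining table. The top is 763×868×33 mm with its upper surface at z = 747 mm. It stands on four 46×46 mm square legs, each inset 44 mm from the nearest pair of top edges, running from the floor to the underside of the top. Four apron rails, 46 mm thick and 84 mm tall, run between adjacent legs with their top edges flush with the underside of the top and their outer faces flush with the legs' outer faces.

B is a bed frame 2053 mm long (x) by 925 mm wide (y). Four 56×56 mm corner posts, 481 mm tall, at the corners of the footprint. Four rails of 29 mm thickness and 168 mm height run between adjacent posts with their undersides at z = 180 mm, their outer faces flush with the outside of the frame (the two x-running rails run between the posts' inner faces; the two y-running rails run between the posts' inner faces). 11 slats, each 95 mm wide (x) and 21 mm thick, lie across the top of the two x-running rails, running the full 925 mm width of the frame in y; the slats are evenly spaced along x between the inner faces of the end posts with equal gaps (rounded down to the nearest mm) at the −x end and between each pair — any rounding remainder accumulates at the +x end.

C is a spool: two coaxial disc flanges of radius 147 mm and thickness 6 mm, joined by a core cylinder of radius 45 mm and height 95 mm. The lower flange rests on z = 0 and the three cylinders share a vertical axis.

The bed frame is on the floor beside the table on its −y side. The spool is on top of the table.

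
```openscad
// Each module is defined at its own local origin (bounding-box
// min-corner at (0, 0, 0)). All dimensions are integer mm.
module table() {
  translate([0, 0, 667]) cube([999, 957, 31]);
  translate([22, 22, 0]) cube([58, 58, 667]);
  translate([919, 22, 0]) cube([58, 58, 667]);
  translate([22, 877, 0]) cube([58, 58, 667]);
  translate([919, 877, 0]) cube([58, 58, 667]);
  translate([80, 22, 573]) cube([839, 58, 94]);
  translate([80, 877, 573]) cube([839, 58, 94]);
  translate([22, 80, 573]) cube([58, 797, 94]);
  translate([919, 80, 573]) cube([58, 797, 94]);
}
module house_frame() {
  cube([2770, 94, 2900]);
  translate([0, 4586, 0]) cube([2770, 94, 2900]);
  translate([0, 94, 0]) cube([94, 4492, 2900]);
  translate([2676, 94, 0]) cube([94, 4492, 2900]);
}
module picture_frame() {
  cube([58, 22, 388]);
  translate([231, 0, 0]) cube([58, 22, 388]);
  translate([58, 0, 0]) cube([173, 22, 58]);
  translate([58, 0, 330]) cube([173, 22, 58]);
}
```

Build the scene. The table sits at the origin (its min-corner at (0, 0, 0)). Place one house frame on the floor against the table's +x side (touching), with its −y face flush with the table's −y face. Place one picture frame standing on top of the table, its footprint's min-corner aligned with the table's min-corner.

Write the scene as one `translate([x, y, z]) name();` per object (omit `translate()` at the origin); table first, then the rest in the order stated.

table();
translate([999, 0, 0]) house_frame();
translate([0, 0, 698]) picture_frame();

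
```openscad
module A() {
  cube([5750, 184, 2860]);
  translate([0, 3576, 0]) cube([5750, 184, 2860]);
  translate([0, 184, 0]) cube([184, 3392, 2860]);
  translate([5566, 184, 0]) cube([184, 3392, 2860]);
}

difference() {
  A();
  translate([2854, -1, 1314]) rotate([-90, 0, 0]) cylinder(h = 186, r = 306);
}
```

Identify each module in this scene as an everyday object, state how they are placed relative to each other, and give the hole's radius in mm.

A is a house frame. The house frame has a circular hole through its front wall. The hole's radius is 306 mm.

The subtracted cylinder has r = 306 mm.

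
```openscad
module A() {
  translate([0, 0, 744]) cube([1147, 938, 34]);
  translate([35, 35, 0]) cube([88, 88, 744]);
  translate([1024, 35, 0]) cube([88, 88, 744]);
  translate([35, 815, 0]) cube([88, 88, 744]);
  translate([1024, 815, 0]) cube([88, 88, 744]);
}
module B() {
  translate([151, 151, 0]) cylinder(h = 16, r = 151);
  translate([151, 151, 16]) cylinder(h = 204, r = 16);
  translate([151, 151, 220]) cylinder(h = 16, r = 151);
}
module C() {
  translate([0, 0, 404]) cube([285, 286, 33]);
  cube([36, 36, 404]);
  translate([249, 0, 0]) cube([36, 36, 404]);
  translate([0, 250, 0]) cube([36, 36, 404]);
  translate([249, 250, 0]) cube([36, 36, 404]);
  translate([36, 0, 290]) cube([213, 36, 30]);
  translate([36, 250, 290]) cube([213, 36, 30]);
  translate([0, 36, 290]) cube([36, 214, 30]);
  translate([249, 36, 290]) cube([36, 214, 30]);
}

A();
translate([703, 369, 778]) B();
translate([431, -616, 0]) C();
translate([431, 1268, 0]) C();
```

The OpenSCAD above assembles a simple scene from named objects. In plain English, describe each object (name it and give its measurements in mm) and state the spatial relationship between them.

A is a table with a 1147×938 mm rectangular top, 34 mm thick, top surface at z = 778 mm, supported by four 88×88 mm square legs, each inset 35 mm from the nearest pair of top edges, running from the floor.

B is a spool: two coaxial disc flanges of radius 151 mm and thickness 16 mm, joined by a core cylinder of radius 16 mm and height 204 mm. The lower flange rests on z = 0 and the three cylinders share a vertical axis.

C is a four-legged stool. The seat is a 285×286×33 mm slab whose top surface is at z = 437 mm; four square legs, each 36×36 mm in cross-section, run from the floor (z = 0) to the underside of the seat, each flush with a corner of the seat. Four stretchers, 36 mm wide and 30 mm tall, connect adjacent legs with their undersides at z = 290 mm, each running between the inner faces of the legs it joins and aligned with the legs' outer faces on the other axis.

The spool is on top of the table. Two stools sit around the table at the −y, +y sides.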